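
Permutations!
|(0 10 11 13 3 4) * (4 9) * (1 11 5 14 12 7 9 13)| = |(0 10 5 14 12 7 9 4)(1 11)(3 13)| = 8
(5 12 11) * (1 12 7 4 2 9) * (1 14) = (1 12 11 5 7 4 2 9 14) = [0, 12, 9, 3, 2, 7, 6, 4, 8, 14, 10, 5, 11, 13, 1]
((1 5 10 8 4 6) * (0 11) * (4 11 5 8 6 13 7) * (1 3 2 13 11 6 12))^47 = (0 2 12 4 6 5 13 1 11 3 10 7 8)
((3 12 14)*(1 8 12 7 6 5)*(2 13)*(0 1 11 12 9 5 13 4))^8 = (0 3 8 6 5 2 12)(1 7 9 13 11 4 14)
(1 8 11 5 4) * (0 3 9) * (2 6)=(0 3 9)(1 8 11 5 4)(2 6)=[3, 8, 6, 9, 1, 4, 2, 7, 11, 0, 10, 5]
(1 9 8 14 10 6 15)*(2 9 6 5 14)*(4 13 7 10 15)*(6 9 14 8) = (1 9 6 4 13 7 10 5 8 2 14 15) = [0, 9, 14, 3, 13, 8, 4, 10, 2, 6, 5, 11, 12, 7, 15, 1]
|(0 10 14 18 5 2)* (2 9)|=|(0 10 14 18 5 9 2)|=7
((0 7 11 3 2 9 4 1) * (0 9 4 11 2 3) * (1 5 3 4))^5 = (0 11 9 1 2 7)(3 5 4)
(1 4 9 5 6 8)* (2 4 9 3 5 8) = [0, 9, 4, 5, 3, 6, 2, 7, 1, 8] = (1 9 8)(2 4 3 5 6)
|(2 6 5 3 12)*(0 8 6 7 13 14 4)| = |(0 8 6 5 3 12 2 7 13 14 4)| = 11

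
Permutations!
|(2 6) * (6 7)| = 3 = |(2 7 6)|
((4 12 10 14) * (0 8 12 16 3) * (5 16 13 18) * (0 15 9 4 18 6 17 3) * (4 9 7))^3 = (0 10 5 8 14 16 12 18)(3 4 17 7 6 15 13)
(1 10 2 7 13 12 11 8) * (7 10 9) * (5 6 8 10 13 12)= (1 9 7 12 11 10 2 13 5 6 8)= [0, 9, 13, 3, 4, 6, 8, 12, 1, 7, 2, 10, 11, 5]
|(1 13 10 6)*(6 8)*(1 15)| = |(1 13 10 8 6 15)| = 6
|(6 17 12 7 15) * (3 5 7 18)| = |(3 5 7 15 6 17 12 18)| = 8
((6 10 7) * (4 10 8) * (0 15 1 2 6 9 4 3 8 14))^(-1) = ((0 15 1 2 6 14)(3 8)(4 10 7 9))^(-1) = (0 14 6 2 1 15)(3 8)(4 9 7 10)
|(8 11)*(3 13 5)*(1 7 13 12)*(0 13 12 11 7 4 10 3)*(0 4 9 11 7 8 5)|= |(0 13)(1 9 11 5 4 10 3 7 12)|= 18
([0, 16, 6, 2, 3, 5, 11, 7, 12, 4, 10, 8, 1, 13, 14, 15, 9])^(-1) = [0, 12, 3, 4, 9, 5, 2, 7, 11, 16, 10, 6, 8, 13, 14, 15, 1]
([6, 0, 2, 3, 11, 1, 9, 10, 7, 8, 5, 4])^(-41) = (0 1 5 10 7 8 9 6)(4 11)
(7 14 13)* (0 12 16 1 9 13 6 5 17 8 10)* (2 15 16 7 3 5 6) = [12, 9, 15, 5, 4, 17, 6, 14, 10, 13, 0, 11, 7, 3, 2, 16, 1, 8] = (0 12 7 14 2 15 16 1 9 13 3 5 17 8 10)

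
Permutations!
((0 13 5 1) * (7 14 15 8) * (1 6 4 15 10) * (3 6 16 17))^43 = (0 13 5 16 17 3 6 4 15 8 7 14 10 1)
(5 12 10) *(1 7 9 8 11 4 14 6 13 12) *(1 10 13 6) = (1 7 9 8 11 4 14)(5 10)(12 13) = [0, 7, 2, 3, 14, 10, 6, 9, 11, 8, 5, 4, 13, 12, 1]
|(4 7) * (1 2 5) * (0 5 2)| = |(0 5 1)(4 7)| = 6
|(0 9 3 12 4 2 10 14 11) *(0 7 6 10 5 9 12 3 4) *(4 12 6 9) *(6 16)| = 9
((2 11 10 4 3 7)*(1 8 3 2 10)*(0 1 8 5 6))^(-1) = (0 6 5 1)(2 4 10 7 3 8 11)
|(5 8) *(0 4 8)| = 4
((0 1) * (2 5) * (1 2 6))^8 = (0 6 2 1 5)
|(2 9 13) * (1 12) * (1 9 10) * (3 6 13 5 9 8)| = |(1 12 8 3 6 13 2 10)(5 9)| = 8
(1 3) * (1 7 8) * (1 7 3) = (7 8) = [0, 1, 2, 3, 4, 5, 6, 8, 7]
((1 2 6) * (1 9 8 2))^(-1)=(2 8 9 6)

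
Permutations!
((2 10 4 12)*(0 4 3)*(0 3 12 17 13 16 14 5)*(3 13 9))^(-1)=(0 5 14 16 13 3 9 17 4)(2 12 10)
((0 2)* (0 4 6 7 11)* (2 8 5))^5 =((0 8 5 2 4 6 7 11))^5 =(0 6 5 11 4 8 7 2)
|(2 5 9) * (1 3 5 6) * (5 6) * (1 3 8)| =6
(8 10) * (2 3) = (2 3)(8 10) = [0, 1, 3, 2, 4, 5, 6, 7, 10, 9, 8]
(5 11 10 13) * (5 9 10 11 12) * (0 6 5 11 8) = (0 6 5 12 11 8)(9 10 13) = [6, 1, 2, 3, 4, 12, 5, 7, 0, 10, 13, 8, 11, 9]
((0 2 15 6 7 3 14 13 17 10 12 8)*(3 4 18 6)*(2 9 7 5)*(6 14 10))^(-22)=((0 9 7 4 18 14 13 17 6 5 2 15 3 10 12 8))^(-22)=(0 2 18 12 6 7 3 13)(4 10 17 9 15 14 8 5)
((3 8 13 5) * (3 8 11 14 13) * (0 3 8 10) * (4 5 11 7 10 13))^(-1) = (0 10 7 3)(4 14 11 13 5)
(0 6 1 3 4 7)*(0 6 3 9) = (0 3 4 7 6 1 9) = [3, 9, 2, 4, 7, 5, 1, 6, 8, 0]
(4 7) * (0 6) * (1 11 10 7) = (0 6)(1 11 10 7 4) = [6, 11, 2, 3, 1, 5, 0, 4, 8, 9, 7, 10]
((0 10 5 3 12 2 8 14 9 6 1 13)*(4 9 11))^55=(0 13 1 6 9 4 11 14 8 2 12 3 5 10)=((0 10 5 3 12 2 8 14 11 4 9 6 1 13))^55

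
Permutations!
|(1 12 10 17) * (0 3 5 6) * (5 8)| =20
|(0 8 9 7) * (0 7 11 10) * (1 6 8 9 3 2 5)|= 12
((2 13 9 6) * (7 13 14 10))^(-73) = ((2 14 10 7 13 9 6))^(-73) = (2 13 14 9 10 6 7)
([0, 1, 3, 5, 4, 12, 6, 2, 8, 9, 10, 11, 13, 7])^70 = [0, 1, 13, 7, 4, 2, 6, 12, 8, 9, 10, 11, 3, 5]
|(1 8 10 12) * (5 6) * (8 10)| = 6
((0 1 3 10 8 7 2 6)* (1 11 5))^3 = (0 1 8 6 5 10 2 11 3 7)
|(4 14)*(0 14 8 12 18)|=6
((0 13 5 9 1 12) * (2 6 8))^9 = (0 9)(1 13)(5 12)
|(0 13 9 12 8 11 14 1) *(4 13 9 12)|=|(0 9 4 13 12 8 11 14 1)|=9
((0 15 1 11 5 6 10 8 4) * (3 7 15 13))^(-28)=((0 13 3 7 15 1 11 5 6 10 8 4))^(-28)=(0 6 15)(1 13 10)(3 8 11)(4 5 7)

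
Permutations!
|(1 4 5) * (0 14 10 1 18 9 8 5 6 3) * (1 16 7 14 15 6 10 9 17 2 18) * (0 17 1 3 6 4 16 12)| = 55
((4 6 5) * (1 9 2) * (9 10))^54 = (1 9)(2 10)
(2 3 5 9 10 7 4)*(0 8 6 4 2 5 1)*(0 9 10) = (0 8 6 4 5 10 7 2 3 1 9) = [8, 9, 3, 1, 5, 10, 4, 2, 6, 0, 7]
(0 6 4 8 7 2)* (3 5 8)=[6, 1, 0, 5, 3, 8, 4, 2, 7]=(0 6 4 3 5 8 7 2)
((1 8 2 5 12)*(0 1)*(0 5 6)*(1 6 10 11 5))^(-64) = ((0 6)(1 8 2 10 11 5 12))^(-64) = (1 12 5 11 10 2 8)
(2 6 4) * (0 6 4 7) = (0 6 7)(2 4) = [6, 1, 4, 3, 2, 5, 7, 0]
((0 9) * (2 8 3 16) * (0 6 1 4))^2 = (0 6 4 9 1)(2 3)(8 16)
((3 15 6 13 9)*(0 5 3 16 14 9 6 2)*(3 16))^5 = ((0 5 16 14 9 3 15 2)(6 13))^5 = (0 3 16 2 9 5 15 14)(6 13)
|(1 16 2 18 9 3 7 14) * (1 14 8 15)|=9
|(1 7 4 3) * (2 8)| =4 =|(1 7 4 3)(2 8)|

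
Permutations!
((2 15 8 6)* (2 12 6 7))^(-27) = ((2 15 8 7)(6 12))^(-27) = (2 15 8 7)(6 12)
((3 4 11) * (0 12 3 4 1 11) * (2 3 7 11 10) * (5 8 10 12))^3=(0 10 1 11 5 2 12 4 8 3 7)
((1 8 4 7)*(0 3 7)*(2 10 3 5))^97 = ((0 5 2 10 3 7 1 8 4))^97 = (0 8 7 10 5 4 1 3 2)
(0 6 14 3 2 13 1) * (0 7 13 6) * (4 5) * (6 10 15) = (1 7 13)(2 10 15 6 14 3)(4 5) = [0, 7, 10, 2, 5, 4, 14, 13, 8, 9, 15, 11, 12, 1, 3, 6]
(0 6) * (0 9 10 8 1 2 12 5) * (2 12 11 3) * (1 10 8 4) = [6, 12, 11, 2, 1, 0, 9, 7, 10, 8, 4, 3, 5] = (0 6 9 8 10 4 1 12 5)(2 11 3)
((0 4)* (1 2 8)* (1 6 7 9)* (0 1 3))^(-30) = (0 7 2)(1 3 6)(4 9 8) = ((0 4 1 2 8 6 7 9 3))^(-30)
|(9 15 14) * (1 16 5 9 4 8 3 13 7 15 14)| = 11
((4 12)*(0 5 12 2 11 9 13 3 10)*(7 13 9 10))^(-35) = (3 7 13)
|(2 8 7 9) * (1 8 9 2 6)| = 6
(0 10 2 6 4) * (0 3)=[10, 1, 6, 0, 3, 5, 4, 7, 8, 9, 2]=(0 10 2 6 4 3)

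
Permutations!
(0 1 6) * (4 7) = [1, 6, 2, 3, 7, 5, 0, 4] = (0 1 6)(4 7)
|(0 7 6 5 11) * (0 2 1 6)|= 10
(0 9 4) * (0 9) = (4 9) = [0, 1, 2, 3, 9, 5, 6, 7, 8, 4]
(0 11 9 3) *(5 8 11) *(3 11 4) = (0 5 8 4 3)(9 11) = [5, 1, 2, 0, 3, 8, 6, 7, 4, 11, 10, 9]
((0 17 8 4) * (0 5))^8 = (0 4 17 5 8) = ((0 17 8 4 5))^8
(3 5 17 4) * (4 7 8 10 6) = (3 5 17 7 8 10 6 4) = [0, 1, 2, 5, 3, 17, 4, 8, 10, 9, 6, 11, 12, 13, 14, 15, 16, 7]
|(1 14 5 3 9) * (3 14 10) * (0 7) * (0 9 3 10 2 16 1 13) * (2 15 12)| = |(0 7 9 13)(1 15 12 2 16)(5 14)| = 20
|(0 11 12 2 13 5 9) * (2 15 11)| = |(0 2 13 5 9)(11 12 15)| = 15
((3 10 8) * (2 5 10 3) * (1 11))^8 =((1 11)(2 5 10 8))^8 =(11)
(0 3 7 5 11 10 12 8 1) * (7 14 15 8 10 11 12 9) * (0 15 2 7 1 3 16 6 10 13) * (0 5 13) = (0 16 6 10 9 1 15 8 3 14 2 7 13 5 12) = [16, 15, 7, 14, 4, 12, 10, 13, 3, 1, 9, 11, 0, 5, 2, 8, 6]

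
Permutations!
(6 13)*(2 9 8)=(2 9 8)(6 13)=[0, 1, 9, 3, 4, 5, 13, 7, 2, 8, 10, 11, 12, 6]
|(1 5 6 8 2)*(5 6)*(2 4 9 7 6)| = 10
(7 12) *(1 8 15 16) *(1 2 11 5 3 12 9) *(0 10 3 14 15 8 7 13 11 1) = (0 10 3 12 13 11 5 14 15 16 2 1 7 9) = [10, 7, 1, 12, 4, 14, 6, 9, 8, 0, 3, 5, 13, 11, 15, 16, 2]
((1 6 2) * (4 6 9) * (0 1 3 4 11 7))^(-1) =(0 7 11 9 1)(2 6 4 3)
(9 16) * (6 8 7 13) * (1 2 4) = [0, 2, 4, 3, 1, 5, 8, 13, 7, 16, 10, 11, 12, 6, 14, 15, 9] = (1 2 4)(6 8 7 13)(9 16)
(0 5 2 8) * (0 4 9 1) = (0 5 2 8 4 9 1) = [5, 0, 8, 3, 9, 2, 6, 7, 4, 1]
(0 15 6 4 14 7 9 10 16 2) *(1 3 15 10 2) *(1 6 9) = (0 10 16 6 4 14 7 1 3 15 9 2) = [10, 3, 0, 15, 14, 5, 4, 1, 8, 2, 16, 11, 12, 13, 7, 9, 6]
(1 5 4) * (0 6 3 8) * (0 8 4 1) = (8)(0 6 3 4)(1 5) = [6, 5, 2, 4, 0, 1, 3, 7, 8]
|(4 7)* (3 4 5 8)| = 5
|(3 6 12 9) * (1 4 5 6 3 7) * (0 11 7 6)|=6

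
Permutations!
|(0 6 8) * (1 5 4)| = 3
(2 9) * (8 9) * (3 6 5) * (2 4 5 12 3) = [0, 1, 8, 6, 5, 2, 12, 7, 9, 4, 10, 11, 3] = (2 8 9 4 5)(3 6 12)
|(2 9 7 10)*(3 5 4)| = 12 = |(2 9 7 10)(3 5 4)|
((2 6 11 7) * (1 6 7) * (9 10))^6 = (11)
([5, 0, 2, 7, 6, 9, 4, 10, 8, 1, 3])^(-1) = [1, 9, 2, 10, 6, 0, 4, 3, 8, 5, 7]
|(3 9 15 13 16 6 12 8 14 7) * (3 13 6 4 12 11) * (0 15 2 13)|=14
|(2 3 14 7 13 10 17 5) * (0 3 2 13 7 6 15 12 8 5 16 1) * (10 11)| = |(0 3 14 6 15 12 8 5 13 11 10 17 16 1)| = 14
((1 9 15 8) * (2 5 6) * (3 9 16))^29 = ((1 16 3 9 15 8)(2 5 6))^29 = (1 8 15 9 3 16)(2 6 5)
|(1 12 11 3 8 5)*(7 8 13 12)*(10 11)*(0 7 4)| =|(0 7 8 5 1 4)(3 13 12 10 11)| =30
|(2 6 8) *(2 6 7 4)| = 6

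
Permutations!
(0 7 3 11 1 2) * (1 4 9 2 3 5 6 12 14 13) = (0 7 5 6 12 14 13 1 3 11 4 9 2) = [7, 3, 0, 11, 9, 6, 12, 5, 8, 2, 10, 4, 14, 1, 13]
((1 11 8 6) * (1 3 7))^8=((1 11 8 6 3 7))^8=(1 8 3)(6 7 11)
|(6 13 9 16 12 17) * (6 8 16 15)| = 4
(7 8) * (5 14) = (5 14)(7 8) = [0, 1, 2, 3, 4, 14, 6, 8, 7, 9, 10, 11, 12, 13, 5]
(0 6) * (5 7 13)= (0 6)(5 7 13)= [6, 1, 2, 3, 4, 7, 0, 13, 8, 9, 10, 11, 12, 5]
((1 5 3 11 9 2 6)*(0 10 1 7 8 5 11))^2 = (0 1 9 6 8 3 10 11 2 7 5)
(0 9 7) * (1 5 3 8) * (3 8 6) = (0 9 7)(1 5 8)(3 6) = [9, 5, 2, 6, 4, 8, 3, 0, 1, 7]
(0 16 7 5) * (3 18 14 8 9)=(0 16 7 5)(3 18 14 8 9)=[16, 1, 2, 18, 4, 0, 6, 5, 9, 3, 10, 11, 12, 13, 8, 15, 7, 17, 14]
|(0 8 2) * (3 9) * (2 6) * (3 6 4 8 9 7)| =4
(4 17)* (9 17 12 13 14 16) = [0, 1, 2, 3, 12, 5, 6, 7, 8, 17, 10, 11, 13, 14, 16, 15, 9, 4] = (4 12 13 14 16 9 17)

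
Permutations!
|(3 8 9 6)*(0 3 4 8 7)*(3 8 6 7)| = |(0 8 9 7)(4 6)| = 4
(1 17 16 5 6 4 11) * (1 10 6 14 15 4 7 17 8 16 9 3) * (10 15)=(1 8 16 5 14 10 6 7 17 9 3)(4 11 15)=[0, 8, 2, 1, 11, 14, 7, 17, 16, 3, 6, 15, 12, 13, 10, 4, 5, 9]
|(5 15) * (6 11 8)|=6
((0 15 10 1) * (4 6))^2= (0 10)(1 15)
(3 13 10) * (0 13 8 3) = (0 13 10)(3 8) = [13, 1, 2, 8, 4, 5, 6, 7, 3, 9, 0, 11, 12, 10]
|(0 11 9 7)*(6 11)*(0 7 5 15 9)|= 3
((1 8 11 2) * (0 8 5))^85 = (0 8 11 2 1 5)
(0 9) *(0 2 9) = (2 9) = [0, 1, 9, 3, 4, 5, 6, 7, 8, 2]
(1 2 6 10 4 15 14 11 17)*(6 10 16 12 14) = [0, 2, 10, 3, 15, 5, 16, 7, 8, 9, 4, 17, 14, 13, 11, 6, 12, 1] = (1 2 10 4 15 6 16 12 14 11 17)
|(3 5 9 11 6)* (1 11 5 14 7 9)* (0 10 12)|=|(0 10 12)(1 11 6 3 14 7 9 5)|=24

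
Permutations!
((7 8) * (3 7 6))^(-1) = ((3 7 8 6))^(-1) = (3 6 8 7)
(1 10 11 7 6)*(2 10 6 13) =(1 6)(2 10 11 7 13) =[0, 6, 10, 3, 4, 5, 1, 13, 8, 9, 11, 7, 12, 2]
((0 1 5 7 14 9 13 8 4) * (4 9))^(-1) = (0 4 14 7 5 1)(8 13 9)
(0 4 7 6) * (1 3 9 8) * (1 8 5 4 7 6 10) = [7, 3, 2, 9, 6, 4, 0, 10, 8, 5, 1] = (0 7 10 1 3 9 5 4 6)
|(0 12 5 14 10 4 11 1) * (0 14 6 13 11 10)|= |(0 12 5 6 13 11 1 14)(4 10)|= 8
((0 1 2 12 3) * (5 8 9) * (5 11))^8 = (0 12 1 3 2)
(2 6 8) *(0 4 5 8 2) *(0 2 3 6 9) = [4, 1, 9, 6, 5, 8, 3, 7, 2, 0] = (0 4 5 8 2 9)(3 6)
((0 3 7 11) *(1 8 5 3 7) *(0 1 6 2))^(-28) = ((0 7 11 1 8 5 3 6 2))^(-28) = (0 2 6 3 5 8 1 11 7)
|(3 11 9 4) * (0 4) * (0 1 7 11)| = 12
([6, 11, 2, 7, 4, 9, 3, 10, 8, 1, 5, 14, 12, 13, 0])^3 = [7, 0, 2, 5, 4, 11, 10, 9, 8, 14, 1, 6, 12, 13, 3]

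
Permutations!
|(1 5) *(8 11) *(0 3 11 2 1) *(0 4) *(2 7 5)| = |(0 3 11 8 7 5 4)(1 2)| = 14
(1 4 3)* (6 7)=[0, 4, 2, 1, 3, 5, 7, 6]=(1 4 3)(6 7)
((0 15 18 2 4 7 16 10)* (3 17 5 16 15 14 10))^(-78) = (2 7 18 4 15)(3 5)(16 17)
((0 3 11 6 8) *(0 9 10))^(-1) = (0 10 9 8 6 11 3) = ((0 3 11 6 8 9 10))^(-1)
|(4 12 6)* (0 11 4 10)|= |(0 11 4 12 6 10)|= 6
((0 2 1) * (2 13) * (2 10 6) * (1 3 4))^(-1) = (0 1 4 3 2 6 10 13)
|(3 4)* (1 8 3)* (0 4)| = 5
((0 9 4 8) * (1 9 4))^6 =(9)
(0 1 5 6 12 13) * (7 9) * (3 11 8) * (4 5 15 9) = [1, 15, 2, 11, 5, 6, 12, 4, 3, 7, 10, 8, 13, 0, 14, 9] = (0 1 15 9 7 4 5 6 12 13)(3 11 8)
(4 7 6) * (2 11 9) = [0, 1, 11, 3, 7, 5, 4, 6, 8, 2, 10, 9] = (2 11 9)(4 7 6)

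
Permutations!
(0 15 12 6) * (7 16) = [15, 1, 2, 3, 4, 5, 0, 16, 8, 9, 10, 11, 6, 13, 14, 12, 7] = (0 15 12 6)(7 16)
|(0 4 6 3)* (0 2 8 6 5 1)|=|(0 4 5 1)(2 8 6 3)|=4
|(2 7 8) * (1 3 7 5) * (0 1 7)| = |(0 1 3)(2 5 7 8)| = 12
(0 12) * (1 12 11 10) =[11, 12, 2, 3, 4, 5, 6, 7, 8, 9, 1, 10, 0] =(0 11 10 1 12)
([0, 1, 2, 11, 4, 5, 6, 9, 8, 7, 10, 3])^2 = (11)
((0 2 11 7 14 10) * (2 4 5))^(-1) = ((0 4 5 2 11 7 14 10))^(-1) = (0 10 14 7 11 2 5 4)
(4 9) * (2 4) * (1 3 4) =(1 3 4 9 2) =[0, 3, 1, 4, 9, 5, 6, 7, 8, 2]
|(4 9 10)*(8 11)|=6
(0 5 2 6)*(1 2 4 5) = [1, 2, 6, 3, 5, 4, 0] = (0 1 2 6)(4 5)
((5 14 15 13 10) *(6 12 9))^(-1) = ((5 14 15 13 10)(6 12 9))^(-1) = (5 10 13 15 14)(6 9 12)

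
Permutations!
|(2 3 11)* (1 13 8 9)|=12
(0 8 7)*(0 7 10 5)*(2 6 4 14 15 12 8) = [2, 1, 6, 3, 14, 0, 4, 7, 10, 9, 5, 11, 8, 13, 15, 12] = (0 2 6 4 14 15 12 8 10 5)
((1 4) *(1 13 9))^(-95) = ((1 4 13 9))^(-95) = (1 4 13 9)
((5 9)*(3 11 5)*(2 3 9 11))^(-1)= (2 3)(5 11)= ((2 3)(5 11))^(-1)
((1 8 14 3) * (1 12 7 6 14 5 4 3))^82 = (1 8 5 4 3 12 7 6 14)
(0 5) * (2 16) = (0 5)(2 16) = [5, 1, 16, 3, 4, 0, 6, 7, 8, 9, 10, 11, 12, 13, 14, 15, 2]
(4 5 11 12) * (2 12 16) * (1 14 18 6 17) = [0, 14, 12, 3, 5, 11, 17, 7, 8, 9, 10, 16, 4, 13, 18, 15, 2, 1, 6] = (1 14 18 6 17)(2 12 4 5 11 16)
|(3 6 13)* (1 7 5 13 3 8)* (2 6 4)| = 20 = |(1 7 5 13 8)(2 6 3 4)|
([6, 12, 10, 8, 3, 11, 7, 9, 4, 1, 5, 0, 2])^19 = [11, 9, 12, 8, 3, 10, 0, 6, 4, 7, 2, 5, 1]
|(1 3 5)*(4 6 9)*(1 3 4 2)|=10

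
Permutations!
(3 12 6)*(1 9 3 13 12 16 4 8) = [0, 9, 2, 16, 8, 5, 13, 7, 1, 3, 10, 11, 6, 12, 14, 15, 4] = (1 9 3 16 4 8)(6 13 12)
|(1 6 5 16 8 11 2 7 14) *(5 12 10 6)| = 24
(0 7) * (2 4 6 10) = (0 7)(2 4 6 10) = [7, 1, 4, 3, 6, 5, 10, 0, 8, 9, 2]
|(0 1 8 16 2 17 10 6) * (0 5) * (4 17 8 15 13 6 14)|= |(0 1 15 13 6 5)(2 8 16)(4 17 10 14)|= 12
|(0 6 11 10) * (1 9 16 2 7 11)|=9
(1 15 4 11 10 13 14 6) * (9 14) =(1 15 4 11 10 13 9 14 6) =[0, 15, 2, 3, 11, 5, 1, 7, 8, 14, 13, 10, 12, 9, 6, 4]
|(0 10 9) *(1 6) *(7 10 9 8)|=|(0 9)(1 6)(7 10 8)|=6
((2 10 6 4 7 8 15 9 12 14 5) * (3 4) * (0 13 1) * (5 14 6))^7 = (0 13 1)(2 10 5)(3 6 12 9 15 8 7 4)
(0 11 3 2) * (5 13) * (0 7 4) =(0 11 3 2 7 4)(5 13) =[11, 1, 7, 2, 0, 13, 6, 4, 8, 9, 10, 3, 12, 5]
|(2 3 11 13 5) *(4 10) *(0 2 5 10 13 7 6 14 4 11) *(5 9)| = |(0 2 3)(4 13 10 11 7 6 14)(5 9)| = 42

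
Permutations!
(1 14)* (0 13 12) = [13, 14, 2, 3, 4, 5, 6, 7, 8, 9, 10, 11, 0, 12, 1] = (0 13 12)(1 14)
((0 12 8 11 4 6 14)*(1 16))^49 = ((0 12 8 11 4 6 14)(1 16))^49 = (1 16)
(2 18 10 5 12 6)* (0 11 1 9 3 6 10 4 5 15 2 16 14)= [11, 9, 18, 6, 5, 12, 16, 7, 8, 3, 15, 1, 10, 13, 0, 2, 14, 17, 4]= (0 11 1 9 3 6 16 14)(2 18 4 5 12 10 15)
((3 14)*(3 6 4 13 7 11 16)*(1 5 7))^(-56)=(1 16 4 7 14)(3 13 11 6 5)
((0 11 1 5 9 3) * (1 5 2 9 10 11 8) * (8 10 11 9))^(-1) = ((0 10 9 3)(1 2 8)(5 11))^(-1) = (0 3 9 10)(1 8 2)(5 11)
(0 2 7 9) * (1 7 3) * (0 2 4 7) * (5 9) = (0 4 7 5 9 2 3 1) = [4, 0, 3, 1, 7, 9, 6, 5, 8, 2]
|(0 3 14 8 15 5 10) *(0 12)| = 8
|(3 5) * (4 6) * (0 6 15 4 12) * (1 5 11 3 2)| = 6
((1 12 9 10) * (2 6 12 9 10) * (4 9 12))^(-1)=((1 12 10)(2 6 4 9))^(-1)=(1 10 12)(2 9 4 6)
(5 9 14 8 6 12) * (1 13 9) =(1 13 9 14 8 6 12 5) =[0, 13, 2, 3, 4, 1, 12, 7, 6, 14, 10, 11, 5, 9, 8]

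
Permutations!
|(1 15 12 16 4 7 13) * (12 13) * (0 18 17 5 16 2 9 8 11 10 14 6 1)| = 18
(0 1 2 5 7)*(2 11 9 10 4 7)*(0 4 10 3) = (0 1 11 9 3)(2 5)(4 7) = [1, 11, 5, 0, 7, 2, 6, 4, 8, 3, 10, 9]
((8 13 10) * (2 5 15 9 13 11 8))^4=((2 5 15 9 13 10)(8 11))^4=(2 13 15)(5 10 9)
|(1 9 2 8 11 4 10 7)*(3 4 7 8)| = 9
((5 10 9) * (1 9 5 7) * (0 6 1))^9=((0 6 1 9 7)(5 10))^9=(0 7 9 1 6)(5 10)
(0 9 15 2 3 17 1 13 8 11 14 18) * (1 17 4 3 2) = (0 9 15 1 13 8 11 14 18)(3 4) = [9, 13, 2, 4, 3, 5, 6, 7, 11, 15, 10, 14, 12, 8, 18, 1, 16, 17, 0]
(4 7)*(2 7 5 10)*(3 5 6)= (2 7 4 6 3 5 10)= [0, 1, 7, 5, 6, 10, 3, 4, 8, 9, 2]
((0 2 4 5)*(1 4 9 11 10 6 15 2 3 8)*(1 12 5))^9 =(0 5 12 8 3)(1 4)(2 10)(6 9)(11 15)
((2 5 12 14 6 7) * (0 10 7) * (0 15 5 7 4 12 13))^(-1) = (0 13 5 15 6 14 12 4 10)(2 7)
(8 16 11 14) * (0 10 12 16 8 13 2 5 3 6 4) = (0 10 12 16 11 14 13 2 5 3 6 4) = [10, 1, 5, 6, 0, 3, 4, 7, 8, 9, 12, 14, 16, 2, 13, 15, 11]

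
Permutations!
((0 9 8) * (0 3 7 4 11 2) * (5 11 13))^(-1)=(0 2 11 5 13 4 7 3 8 9)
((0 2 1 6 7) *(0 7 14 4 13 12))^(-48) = ((0 2 1 6 14 4 13 12))^(-48) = (14)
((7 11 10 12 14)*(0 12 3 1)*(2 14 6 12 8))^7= ((0 8 2 14 7 11 10 3 1)(6 12))^7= (0 3 11 14 8 1 10 7 2)(6 12)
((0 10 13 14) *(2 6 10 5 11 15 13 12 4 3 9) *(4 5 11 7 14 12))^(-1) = (0 14 7 5 12 13 15 11)(2 9 3 4 10 6)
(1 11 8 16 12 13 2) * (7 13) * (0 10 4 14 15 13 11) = [10, 0, 1, 3, 14, 5, 6, 11, 16, 9, 4, 8, 7, 2, 15, 13, 12] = (0 10 4 14 15 13 2 1)(7 11 8 16 12)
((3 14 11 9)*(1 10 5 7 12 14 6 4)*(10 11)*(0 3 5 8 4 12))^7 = (0 4 3 1 6 11 12 9 14 5 10 7 8)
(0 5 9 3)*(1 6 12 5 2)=(0 2 1 6 12 5 9 3)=[2, 6, 1, 0, 4, 9, 12, 7, 8, 3, 10, 11, 5]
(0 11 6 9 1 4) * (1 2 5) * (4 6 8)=(0 11 8 4)(1 6 9 2 5)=[11, 6, 5, 3, 0, 1, 9, 7, 4, 2, 10, 8]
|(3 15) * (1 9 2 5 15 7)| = 7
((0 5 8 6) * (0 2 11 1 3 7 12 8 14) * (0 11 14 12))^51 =(0 11 8 7 14 12 3 2 5 1 6)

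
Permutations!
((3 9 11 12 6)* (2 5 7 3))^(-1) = (2 6 12 11 9 3 7 5)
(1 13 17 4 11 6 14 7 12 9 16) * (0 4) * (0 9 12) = (0 4 11 6 14 7)(1 13 17 9 16) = [4, 13, 2, 3, 11, 5, 14, 0, 8, 16, 10, 6, 12, 17, 7, 15, 1, 9]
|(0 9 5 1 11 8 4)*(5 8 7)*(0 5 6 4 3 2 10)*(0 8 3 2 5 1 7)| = |(0 9 3 5 7 6 4 1 11)(2 10 8)| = 9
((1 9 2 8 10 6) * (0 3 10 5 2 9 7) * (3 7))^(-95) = (0 7)(1 3 10 6)(2 8 5)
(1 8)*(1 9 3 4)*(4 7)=(1 8 9 3 7 4)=[0, 8, 2, 7, 1, 5, 6, 4, 9, 3]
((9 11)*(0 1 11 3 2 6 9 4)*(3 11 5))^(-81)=(11)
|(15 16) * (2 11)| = 2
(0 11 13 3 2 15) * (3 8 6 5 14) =(0 11 13 8 6 5 14 3 2 15) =[11, 1, 15, 2, 4, 14, 5, 7, 6, 9, 10, 13, 12, 8, 3, 0]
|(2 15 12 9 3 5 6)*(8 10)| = |(2 15 12 9 3 5 6)(8 10)| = 14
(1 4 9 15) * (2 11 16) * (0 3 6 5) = (0 3 6 5)(1 4 9 15)(2 11 16) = [3, 4, 11, 6, 9, 0, 5, 7, 8, 15, 10, 16, 12, 13, 14, 1, 2]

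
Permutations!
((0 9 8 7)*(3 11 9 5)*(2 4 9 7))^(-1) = (0 7 11 3 5)(2 8 9 4)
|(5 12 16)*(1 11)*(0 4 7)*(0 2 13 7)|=6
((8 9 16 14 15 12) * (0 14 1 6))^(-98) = ((0 14 15 12 8 9 16 1 6))^(-98) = (0 14 15 12 8 9 16 1 6)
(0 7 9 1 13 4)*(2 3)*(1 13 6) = [7, 6, 3, 2, 0, 5, 1, 9, 8, 13, 10, 11, 12, 4] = (0 7 9 13 4)(1 6)(2 3)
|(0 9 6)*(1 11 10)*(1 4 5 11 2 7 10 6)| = 10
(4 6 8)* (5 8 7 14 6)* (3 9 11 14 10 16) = (3 9 11 14 6 7 10 16)(4 5 8) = [0, 1, 2, 9, 5, 8, 7, 10, 4, 11, 16, 14, 12, 13, 6, 15, 3]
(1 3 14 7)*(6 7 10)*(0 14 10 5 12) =(0 14 5 12)(1 3 10 6 7) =[14, 3, 2, 10, 4, 12, 7, 1, 8, 9, 6, 11, 0, 13, 5]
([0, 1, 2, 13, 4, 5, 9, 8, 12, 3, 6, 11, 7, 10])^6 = (3 13 10 6 9)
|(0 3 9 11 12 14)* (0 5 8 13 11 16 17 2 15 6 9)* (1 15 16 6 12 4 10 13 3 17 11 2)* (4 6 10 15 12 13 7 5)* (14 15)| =|(0 17 1 12 15 13 2 16 11 6 9 10 7 5 8 3)(4 14)| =16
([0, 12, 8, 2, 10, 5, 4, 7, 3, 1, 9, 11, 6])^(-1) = (1 9 10 4 6 12)(2 3 8)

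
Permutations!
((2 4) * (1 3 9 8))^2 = ((1 3 9 8)(2 4))^2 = (1 9)(3 8)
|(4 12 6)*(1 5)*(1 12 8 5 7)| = |(1 7)(4 8 5 12 6)| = 10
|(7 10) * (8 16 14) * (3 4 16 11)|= 6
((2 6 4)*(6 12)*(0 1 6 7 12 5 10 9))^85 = ((0 1 6 4 2 5 10 9)(7 12))^85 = (0 5 6 9 2 1 10 4)(7 12)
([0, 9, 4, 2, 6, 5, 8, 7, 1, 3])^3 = (1 2 8 3 6 9 4)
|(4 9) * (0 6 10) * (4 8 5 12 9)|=|(0 6 10)(5 12 9 8)|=12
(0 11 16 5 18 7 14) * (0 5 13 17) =(0 11 16 13 17)(5 18 7 14) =[11, 1, 2, 3, 4, 18, 6, 14, 8, 9, 10, 16, 12, 17, 5, 15, 13, 0, 7]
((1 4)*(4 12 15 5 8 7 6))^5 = (1 7 15 4 8 12 6 5)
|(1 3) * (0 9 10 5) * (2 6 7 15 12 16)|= |(0 9 10 5)(1 3)(2 6 7 15 12 16)|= 12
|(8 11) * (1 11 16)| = 4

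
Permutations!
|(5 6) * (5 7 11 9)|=5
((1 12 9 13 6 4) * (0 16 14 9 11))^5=(0 6)(1 14)(4 16)(9 12)(11 13)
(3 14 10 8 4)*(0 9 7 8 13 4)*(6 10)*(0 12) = (0 9 7 8 12)(3 14 6 10 13 4) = [9, 1, 2, 14, 3, 5, 10, 8, 12, 7, 13, 11, 0, 4, 6]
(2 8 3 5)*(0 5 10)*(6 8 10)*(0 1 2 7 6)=(0 5 7 6 8 3)(1 2 10)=[5, 2, 10, 0, 4, 7, 8, 6, 3, 9, 1]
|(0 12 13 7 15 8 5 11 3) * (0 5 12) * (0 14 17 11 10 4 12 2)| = |(0 14 17 11 3 5 10 4 12 13 7 15 8 2)| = 14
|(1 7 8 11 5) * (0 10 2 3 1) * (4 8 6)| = 11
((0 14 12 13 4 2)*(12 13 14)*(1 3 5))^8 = (0 14 4)(1 5 3)(2 12 13)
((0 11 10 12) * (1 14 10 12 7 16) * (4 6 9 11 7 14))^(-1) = ((0 7 16 1 4 6 9 11 12)(10 14))^(-1) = (0 12 11 9 6 4 1 16 7)(10 14)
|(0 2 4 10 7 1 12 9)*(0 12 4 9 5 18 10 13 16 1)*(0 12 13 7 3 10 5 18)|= |(0 2 9 13 16 1 4 7 12 18 5)(3 10)|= 22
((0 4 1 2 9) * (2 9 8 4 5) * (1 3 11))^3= (0 8 11)(1 5 4)(2 3 9)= ((0 5 2 8 4 3 11 1 9))^3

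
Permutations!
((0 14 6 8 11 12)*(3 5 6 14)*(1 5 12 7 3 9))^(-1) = (14)(0 12 3 7 11 8 6 5 1 9)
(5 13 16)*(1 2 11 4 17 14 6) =[0, 2, 11, 3, 17, 13, 1, 7, 8, 9, 10, 4, 12, 16, 6, 15, 5, 14] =(1 2 11 4 17 14 6)(5 13 16)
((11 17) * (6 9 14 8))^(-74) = (17)(6 14)(8 9)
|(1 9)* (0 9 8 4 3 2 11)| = |(0 9 1 8 4 3 2 11)| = 8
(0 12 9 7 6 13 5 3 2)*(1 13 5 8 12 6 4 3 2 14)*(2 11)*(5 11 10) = [6, 13, 0, 14, 3, 10, 11, 4, 12, 7, 5, 2, 9, 8, 1] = (0 6 11 2)(1 13 8 12 9 7 4 3 14)(5 10)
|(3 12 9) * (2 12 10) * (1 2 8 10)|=10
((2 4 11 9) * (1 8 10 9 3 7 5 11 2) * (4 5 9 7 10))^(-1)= (1 9 7 10 3 11 5 2 4 8)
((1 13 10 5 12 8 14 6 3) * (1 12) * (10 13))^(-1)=((1 10 5)(3 12 8 14 6))^(-1)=(1 5 10)(3 6 14 8 12)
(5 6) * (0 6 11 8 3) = (0 6 5 11 8 3) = [6, 1, 2, 0, 4, 11, 5, 7, 3, 9, 10, 8]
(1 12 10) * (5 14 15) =[0, 12, 2, 3, 4, 14, 6, 7, 8, 9, 1, 11, 10, 13, 15, 5] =(1 12 10)(5 14 15)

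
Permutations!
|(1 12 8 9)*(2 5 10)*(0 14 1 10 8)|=20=|(0 14 1 12)(2 5 8 9 10)|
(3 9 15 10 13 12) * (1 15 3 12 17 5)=(1 15 10 13 17 5)(3 9)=[0, 15, 2, 9, 4, 1, 6, 7, 8, 3, 13, 11, 12, 17, 14, 10, 16, 5]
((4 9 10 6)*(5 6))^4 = (4 6 5 10 9)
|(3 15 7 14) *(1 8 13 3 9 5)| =|(1 8 13 3 15 7 14 9 5)| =9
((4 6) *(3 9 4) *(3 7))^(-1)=(3 7 6 4 9)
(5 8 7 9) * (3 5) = (3 5 8 7 9) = [0, 1, 2, 5, 4, 8, 6, 9, 7, 3]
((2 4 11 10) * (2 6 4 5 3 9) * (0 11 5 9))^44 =((0 11 10 6 4 5 3)(2 9))^44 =(0 10 4 3 11 6 5)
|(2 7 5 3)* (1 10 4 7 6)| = |(1 10 4 7 5 3 2 6)| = 8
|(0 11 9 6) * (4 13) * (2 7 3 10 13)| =|(0 11 9 6)(2 7 3 10 13 4)| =12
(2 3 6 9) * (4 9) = (2 3 6 4 9) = [0, 1, 3, 6, 9, 5, 4, 7, 8, 2]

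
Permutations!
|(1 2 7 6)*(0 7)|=|(0 7 6 1 2)|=5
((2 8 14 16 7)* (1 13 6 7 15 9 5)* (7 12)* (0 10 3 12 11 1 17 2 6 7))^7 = ((0 10 3 12)(1 13 7 6 11)(2 8 14 16 15 9 5 17))^7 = (0 12 3 10)(1 7 11 13 6)(2 17 5 9 15 16 14 8)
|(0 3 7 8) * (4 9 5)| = 12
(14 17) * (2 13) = (2 13)(14 17) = [0, 1, 13, 3, 4, 5, 6, 7, 8, 9, 10, 11, 12, 2, 17, 15, 16, 14]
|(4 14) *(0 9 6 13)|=4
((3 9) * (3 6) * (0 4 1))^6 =(9)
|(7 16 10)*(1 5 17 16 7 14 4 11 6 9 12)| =|(1 5 17 16 10 14 4 11 6 9 12)| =11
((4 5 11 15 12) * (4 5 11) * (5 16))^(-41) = (4 11 15 12 16 5)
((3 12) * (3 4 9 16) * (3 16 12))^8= (16)(4 12 9)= ((16)(4 9 12))^8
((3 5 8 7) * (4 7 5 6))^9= (3 6 4 7)(5 8)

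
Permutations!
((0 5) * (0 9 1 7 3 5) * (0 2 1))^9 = ((0 2 1 7 3 5 9))^9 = (0 1 3 9 2 7 5)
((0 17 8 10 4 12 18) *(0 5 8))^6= (18)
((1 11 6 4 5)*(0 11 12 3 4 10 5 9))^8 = (0 4 12 5 6)(1 10 11 9 3)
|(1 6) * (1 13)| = 3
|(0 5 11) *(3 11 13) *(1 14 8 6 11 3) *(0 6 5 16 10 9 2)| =|(0 16 10 9 2)(1 14 8 5 13)(6 11)| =10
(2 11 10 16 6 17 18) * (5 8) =[0, 1, 11, 3, 4, 8, 17, 7, 5, 9, 16, 10, 12, 13, 14, 15, 6, 18, 2] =(2 11 10 16 6 17 18)(5 8)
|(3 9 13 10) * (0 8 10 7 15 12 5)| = 10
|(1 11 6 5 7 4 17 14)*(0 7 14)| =20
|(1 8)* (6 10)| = |(1 8)(6 10)| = 2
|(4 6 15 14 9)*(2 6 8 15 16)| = |(2 6 16)(4 8 15 14 9)| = 15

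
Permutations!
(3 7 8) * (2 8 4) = [0, 1, 8, 7, 2, 5, 6, 4, 3] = (2 8 3 7 4)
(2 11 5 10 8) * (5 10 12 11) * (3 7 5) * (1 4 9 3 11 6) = (1 4 9 3 7 5 12 6)(2 11 10 8) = [0, 4, 11, 7, 9, 12, 1, 5, 2, 3, 8, 10, 6]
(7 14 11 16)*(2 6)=(2 6)(7 14 11 16)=[0, 1, 6, 3, 4, 5, 2, 14, 8, 9, 10, 16, 12, 13, 11, 15, 7]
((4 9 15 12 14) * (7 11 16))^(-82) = (4 12 9 14 15)(7 16 11) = ((4 9 15 12 14)(7 11 16))^(-82)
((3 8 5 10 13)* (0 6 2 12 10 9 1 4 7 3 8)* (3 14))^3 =((0 6 2 12 10 13 8 5 9 1 4 7 14 3))^3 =(0 12 8 1 14 6 10 5 4 3 2 13 9 7)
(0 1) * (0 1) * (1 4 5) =(1 4 5) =[0, 4, 2, 3, 5, 1]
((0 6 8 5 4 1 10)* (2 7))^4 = (0 4 6 1 8 10 5)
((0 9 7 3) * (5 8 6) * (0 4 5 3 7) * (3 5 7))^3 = ((0 9)(3 4 7)(5 8 6))^3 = (0 9)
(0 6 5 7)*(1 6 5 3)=(0 5 7)(1 6 3)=[5, 6, 2, 1, 4, 7, 3, 0]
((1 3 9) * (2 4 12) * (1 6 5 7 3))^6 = ((2 4 12)(3 9 6 5 7))^6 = (12)(3 9 6 5 7)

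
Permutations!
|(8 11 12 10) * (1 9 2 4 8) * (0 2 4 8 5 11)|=21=|(0 2 8)(1 9 4 5 11 12 10)|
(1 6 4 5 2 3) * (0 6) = (0 6 4 5 2 3 1) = [6, 0, 3, 1, 5, 2, 4]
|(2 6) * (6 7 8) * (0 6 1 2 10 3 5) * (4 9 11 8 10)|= 12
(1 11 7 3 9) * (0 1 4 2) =(0 1 11 7 3 9 4 2) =[1, 11, 0, 9, 2, 5, 6, 3, 8, 4, 10, 7]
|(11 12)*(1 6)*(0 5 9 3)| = 4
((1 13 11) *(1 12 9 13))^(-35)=((9 13 11 12))^(-35)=(9 13 11 12)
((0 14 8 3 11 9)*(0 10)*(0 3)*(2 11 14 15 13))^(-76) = (0 11 14 13 10)(2 3 15 9 8)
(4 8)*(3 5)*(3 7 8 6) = (3 5 7 8 4 6) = [0, 1, 2, 5, 6, 7, 3, 8, 4]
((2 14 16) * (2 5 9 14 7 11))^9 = (5 9 14 16)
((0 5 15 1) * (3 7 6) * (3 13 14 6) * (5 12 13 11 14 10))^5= ((0 12 13 10 5 15 1)(3 7)(6 11 14))^5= (0 15 10 12 1 5 13)(3 7)(6 14 11)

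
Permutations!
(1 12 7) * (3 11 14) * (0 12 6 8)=(0 12 7 1 6 8)(3 11 14)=[12, 6, 2, 11, 4, 5, 8, 1, 0, 9, 10, 14, 7, 13, 3]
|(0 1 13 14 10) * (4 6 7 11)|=20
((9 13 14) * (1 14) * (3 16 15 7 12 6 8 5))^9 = (1 14 9 13)(3 16 15 7 12 6 8 5)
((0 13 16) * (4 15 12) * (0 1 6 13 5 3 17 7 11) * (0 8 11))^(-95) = ((0 5 3 17 7)(1 6 13 16)(4 15 12)(8 11))^(-95) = (17)(1 6 13 16)(4 15 12)(8 11)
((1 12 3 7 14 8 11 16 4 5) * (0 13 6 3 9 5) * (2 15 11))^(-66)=((0 13 6 3 7 14 8 2 15 11 16 4)(1 12 9 5))^(-66)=(0 8)(1 9)(2 13)(3 11)(4 14)(5 12)(6 15)(7 16)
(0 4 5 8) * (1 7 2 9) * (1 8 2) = (0 4 5 2 9 8)(1 7) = [4, 7, 9, 3, 5, 2, 6, 1, 0, 8]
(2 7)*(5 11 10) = [0, 1, 7, 3, 4, 11, 6, 2, 8, 9, 5, 10] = (2 7)(5 11 10)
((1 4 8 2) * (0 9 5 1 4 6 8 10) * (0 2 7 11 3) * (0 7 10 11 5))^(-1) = (0 9)(1 5 7 3 11 4 2 10 8 6)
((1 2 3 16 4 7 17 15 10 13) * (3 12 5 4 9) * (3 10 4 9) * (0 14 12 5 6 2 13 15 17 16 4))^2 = ((17)(0 14 12 6 2 5 9 10 15)(1 13)(3 4 7 16))^2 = (17)(0 12 2 9 15 14 6 5 10)(3 7)(4 16)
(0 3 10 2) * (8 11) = (0 3 10 2)(8 11) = [3, 1, 0, 10, 4, 5, 6, 7, 11, 9, 2, 8]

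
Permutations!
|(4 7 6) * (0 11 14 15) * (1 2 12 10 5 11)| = 9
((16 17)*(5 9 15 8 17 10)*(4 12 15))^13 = ((4 12 15 8 17 16 10 5 9))^13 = (4 17 9 8 5 15 10 12 16)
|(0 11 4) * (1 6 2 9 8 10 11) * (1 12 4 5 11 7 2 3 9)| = 24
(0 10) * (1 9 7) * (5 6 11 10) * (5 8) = (0 8 5 6 11 10)(1 9 7) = [8, 9, 2, 3, 4, 6, 11, 1, 5, 7, 0, 10]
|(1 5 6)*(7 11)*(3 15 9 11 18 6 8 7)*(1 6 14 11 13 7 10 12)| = |(1 5 8 10 12)(3 15 9 13 7 18 14 11)| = 40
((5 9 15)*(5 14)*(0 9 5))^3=(0 14 15 9)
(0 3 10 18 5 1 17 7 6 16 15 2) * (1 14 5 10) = (0 3 1 17 7 6 16 15 2)(5 14)(10 18) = [3, 17, 0, 1, 4, 14, 16, 6, 8, 9, 18, 11, 12, 13, 5, 2, 15, 7, 10]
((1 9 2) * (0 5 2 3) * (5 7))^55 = (0 3 9 1 2 5 7)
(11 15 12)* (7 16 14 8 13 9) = (7 16 14 8 13 9)(11 15 12) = [0, 1, 2, 3, 4, 5, 6, 16, 13, 7, 10, 15, 11, 9, 8, 12, 14]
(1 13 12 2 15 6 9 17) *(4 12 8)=(1 13 8 4 12 2 15 6 9 17)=[0, 13, 15, 3, 12, 5, 9, 7, 4, 17, 10, 11, 2, 8, 14, 6, 16, 1]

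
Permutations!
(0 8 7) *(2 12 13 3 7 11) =(0 8 11 2 12 13 3 7) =[8, 1, 12, 7, 4, 5, 6, 0, 11, 9, 10, 2, 13, 3]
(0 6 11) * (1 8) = (0 6 11)(1 8) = [6, 8, 2, 3, 4, 5, 11, 7, 1, 9, 10, 0]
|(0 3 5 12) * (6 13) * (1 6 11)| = |(0 3 5 12)(1 6 13 11)| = 4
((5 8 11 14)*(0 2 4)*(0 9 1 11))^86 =(0 11 2 14 4 5 9 8 1) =((0 2 4 9 1 11 14 5 8))^86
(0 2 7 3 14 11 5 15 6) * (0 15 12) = (0 2 7 3 14 11 5 12)(6 15) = [2, 1, 7, 14, 4, 12, 15, 3, 8, 9, 10, 5, 0, 13, 11, 6]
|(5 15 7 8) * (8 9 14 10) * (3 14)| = |(3 14 10 8 5 15 7 9)| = 8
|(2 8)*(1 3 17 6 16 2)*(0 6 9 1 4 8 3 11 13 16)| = |(0 6)(1 11 13 16 2 3 17 9)(4 8)| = 8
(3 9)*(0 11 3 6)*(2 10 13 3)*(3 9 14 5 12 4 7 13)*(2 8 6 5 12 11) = [2, 1, 10, 14, 7, 11, 0, 13, 6, 5, 3, 8, 4, 9, 12] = (0 2 10 3 14 12 4 7 13 9 5 11 8 6)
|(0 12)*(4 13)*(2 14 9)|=|(0 12)(2 14 9)(4 13)|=6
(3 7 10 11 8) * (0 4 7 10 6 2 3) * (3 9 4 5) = [5, 1, 9, 10, 7, 3, 2, 6, 0, 4, 11, 8] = (0 5 3 10 11 8)(2 9 4 7 6)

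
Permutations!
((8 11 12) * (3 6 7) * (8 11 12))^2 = (3 7 6)(8 11 12)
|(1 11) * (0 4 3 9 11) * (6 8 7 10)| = 12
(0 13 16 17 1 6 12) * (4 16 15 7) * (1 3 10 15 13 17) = (0 17 3 10 15 7 4 16 1 6 12) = [17, 6, 2, 10, 16, 5, 12, 4, 8, 9, 15, 11, 0, 13, 14, 7, 1, 3]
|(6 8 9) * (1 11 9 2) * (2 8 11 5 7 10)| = |(1 5 7 10 2)(6 11 9)| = 15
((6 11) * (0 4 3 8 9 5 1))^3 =(0 8 1 3 5 4 9)(6 11)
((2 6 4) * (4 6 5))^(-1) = (6)(2 4 5)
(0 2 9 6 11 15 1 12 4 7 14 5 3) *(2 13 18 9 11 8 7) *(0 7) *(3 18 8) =(0 13 8)(1 12 4 2 11 15)(3 7 14 5 18 9 6) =[13, 12, 11, 7, 2, 18, 3, 14, 0, 6, 10, 15, 4, 8, 5, 1, 16, 17, 9]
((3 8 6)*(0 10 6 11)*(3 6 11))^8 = ((0 10 11)(3 8))^8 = (0 11 10)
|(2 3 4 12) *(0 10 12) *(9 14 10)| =|(0 9 14 10 12 2 3 4)| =8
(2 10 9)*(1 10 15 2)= (1 10 9)(2 15)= [0, 10, 15, 3, 4, 5, 6, 7, 8, 1, 9, 11, 12, 13, 14, 2]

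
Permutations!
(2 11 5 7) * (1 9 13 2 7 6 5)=(1 9 13 2 11)(5 6)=[0, 9, 11, 3, 4, 6, 5, 7, 8, 13, 10, 1, 12, 2]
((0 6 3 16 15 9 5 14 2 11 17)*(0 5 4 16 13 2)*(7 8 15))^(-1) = (0 14 5 17 11 2 13 3 6)(4 9 15 8 7 16)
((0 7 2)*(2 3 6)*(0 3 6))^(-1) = (0 3 2 6 7)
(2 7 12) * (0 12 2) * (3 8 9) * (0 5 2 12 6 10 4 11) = [6, 1, 7, 8, 11, 2, 10, 12, 9, 3, 4, 0, 5] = (0 6 10 4 11)(2 7 12 5)(3 8 9)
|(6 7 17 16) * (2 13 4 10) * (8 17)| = 20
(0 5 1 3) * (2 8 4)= (0 5 1 3)(2 8 4)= [5, 3, 8, 0, 2, 1, 6, 7, 4]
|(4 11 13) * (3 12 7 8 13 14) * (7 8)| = |(3 12 8 13 4 11 14)| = 7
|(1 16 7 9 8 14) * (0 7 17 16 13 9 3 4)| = 20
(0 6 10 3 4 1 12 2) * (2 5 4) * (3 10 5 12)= [6, 3, 0, 2, 1, 4, 5, 7, 8, 9, 10, 11, 12]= (12)(0 6 5 4 1 3 2)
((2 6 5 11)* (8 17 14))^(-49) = (2 11 5 6)(8 14 17) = ((2 6 5 11)(8 17 14))^(-49)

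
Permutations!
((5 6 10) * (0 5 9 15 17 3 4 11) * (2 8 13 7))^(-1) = ((0 5 6 10 9 15 17 3 4 11)(2 8 13 7))^(-1) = (0 11 4 3 17 15 9 10 6 5)(2 7 13 8)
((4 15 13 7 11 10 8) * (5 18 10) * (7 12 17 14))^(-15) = (4 18 7 12)(5 14 13 8)(10 11 17 15)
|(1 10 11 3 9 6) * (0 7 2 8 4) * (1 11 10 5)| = |(0 7 2 8 4)(1 5)(3 9 6 11)| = 20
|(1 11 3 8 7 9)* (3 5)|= |(1 11 5 3 8 7 9)|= 7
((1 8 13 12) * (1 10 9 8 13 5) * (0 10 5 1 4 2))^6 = (0 12 9 4 1)(2 13 10 5 8)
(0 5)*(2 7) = (0 5)(2 7) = [5, 1, 7, 3, 4, 0, 6, 2]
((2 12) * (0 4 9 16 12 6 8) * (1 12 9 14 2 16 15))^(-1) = (0 8 6 2 14 4)(1 15 9 16 12)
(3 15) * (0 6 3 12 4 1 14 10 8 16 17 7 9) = (0 6 3 15 12 4 1 14 10 8 16 17 7 9) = [6, 14, 2, 15, 1, 5, 3, 9, 16, 0, 8, 11, 4, 13, 10, 12, 17, 7]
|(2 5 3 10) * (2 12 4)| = |(2 5 3 10 12 4)| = 6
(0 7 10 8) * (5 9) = (0 7 10 8)(5 9) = [7, 1, 2, 3, 4, 9, 6, 10, 0, 5, 8]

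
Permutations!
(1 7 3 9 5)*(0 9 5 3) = (0 9 3 5 1 7) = [9, 7, 2, 5, 4, 1, 6, 0, 8, 3]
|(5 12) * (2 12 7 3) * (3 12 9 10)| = |(2 9 10 3)(5 7 12)| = 12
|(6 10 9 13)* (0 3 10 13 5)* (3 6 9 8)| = 15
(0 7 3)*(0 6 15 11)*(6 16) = [7, 1, 2, 16, 4, 5, 15, 3, 8, 9, 10, 0, 12, 13, 14, 11, 6] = (0 7 3 16 6 15 11)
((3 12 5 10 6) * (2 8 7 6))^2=((2 8 7 6 3 12 5 10))^2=(2 7 3 5)(6 12 10 8)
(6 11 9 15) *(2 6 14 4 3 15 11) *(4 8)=(2 6)(3 15 14 8 4)(9 11)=[0, 1, 6, 15, 3, 5, 2, 7, 4, 11, 10, 9, 12, 13, 8, 14]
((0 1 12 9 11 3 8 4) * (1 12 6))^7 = (12)(1 6)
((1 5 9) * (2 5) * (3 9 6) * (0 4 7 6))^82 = ((0 4 7 6 3 9 1 2 5))^82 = (0 4 7 6 3 9 1 2 5)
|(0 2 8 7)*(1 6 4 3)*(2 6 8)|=7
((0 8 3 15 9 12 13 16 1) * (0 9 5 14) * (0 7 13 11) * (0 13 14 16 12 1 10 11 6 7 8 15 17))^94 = ((0 15 5 16 10 11 13 12 6 7 14 8 3 17)(1 9))^94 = (0 14 13 5 3 6 10)(7 11 15 8 12 16 17)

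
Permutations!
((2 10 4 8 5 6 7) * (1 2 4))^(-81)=((1 2 10)(4 8 5 6 7))^(-81)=(10)(4 7 6 5 8)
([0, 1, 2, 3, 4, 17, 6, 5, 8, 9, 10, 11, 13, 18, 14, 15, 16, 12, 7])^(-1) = (5 7 18 13 12 17)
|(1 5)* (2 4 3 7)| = |(1 5)(2 4 3 7)| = 4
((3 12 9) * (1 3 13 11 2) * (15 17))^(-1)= (1 2 11 13 9 12 3)(15 17)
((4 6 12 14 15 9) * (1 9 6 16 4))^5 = (1 9)(4 16)(6 12 14 15)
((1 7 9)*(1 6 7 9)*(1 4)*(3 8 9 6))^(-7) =(1 6 7 4)(3 9 8)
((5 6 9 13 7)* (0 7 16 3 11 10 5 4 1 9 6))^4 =((0 7 4 1 9 13 16 3 11 10 5))^4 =(0 9 11 7 13 10 4 16 5 1 3)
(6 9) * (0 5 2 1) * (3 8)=(0 5 2 1)(3 8)(6 9)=[5, 0, 1, 8, 4, 2, 9, 7, 3, 6]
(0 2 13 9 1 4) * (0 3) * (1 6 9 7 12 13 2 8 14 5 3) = (0 8 14 5 3)(1 4)(6 9)(7 12 13) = [8, 4, 2, 0, 1, 3, 9, 12, 14, 6, 10, 11, 13, 7, 5]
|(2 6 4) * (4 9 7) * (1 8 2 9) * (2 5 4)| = 8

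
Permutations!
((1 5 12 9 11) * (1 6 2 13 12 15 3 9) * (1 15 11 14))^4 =((1 5 11 6 2 13 12 15 3 9 14))^4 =(1 2 3 5 13 9 11 12 14 6 15)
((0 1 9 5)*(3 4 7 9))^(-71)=((0 1 3 4 7 9 5))^(-71)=(0 5 9 7 4 3 1)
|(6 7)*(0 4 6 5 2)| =6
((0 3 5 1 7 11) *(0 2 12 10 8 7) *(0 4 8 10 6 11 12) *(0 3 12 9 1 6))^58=(12)(1 7 4 9 8)(2 6 3 11 5)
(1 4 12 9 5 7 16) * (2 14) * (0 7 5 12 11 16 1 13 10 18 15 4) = (0 7 1)(2 14)(4 11 16 13 10 18 15)(9 12) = [7, 0, 14, 3, 11, 5, 6, 1, 8, 12, 18, 16, 9, 10, 2, 4, 13, 17, 15]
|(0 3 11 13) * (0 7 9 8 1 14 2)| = |(0 3 11 13 7 9 8 1 14 2)| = 10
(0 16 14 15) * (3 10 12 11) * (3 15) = (0 16 14 3 10 12 11 15) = [16, 1, 2, 10, 4, 5, 6, 7, 8, 9, 12, 15, 11, 13, 3, 0, 14]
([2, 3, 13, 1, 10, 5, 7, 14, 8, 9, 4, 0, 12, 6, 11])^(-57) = [11, 3, 0, 1, 10, 5, 13, 6, 8, 9, 4, 14, 12, 2, 7]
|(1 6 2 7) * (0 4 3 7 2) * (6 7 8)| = 10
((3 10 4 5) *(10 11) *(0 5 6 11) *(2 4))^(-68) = ((0 5 3)(2 4 6 11 10))^(-68) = (0 5 3)(2 6 10 4 11)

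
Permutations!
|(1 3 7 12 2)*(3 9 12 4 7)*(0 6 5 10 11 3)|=|(0 6 5 10 11 3)(1 9 12 2)(4 7)|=12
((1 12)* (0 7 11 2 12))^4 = ((0 7 11 2 12 1))^4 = (0 12 11)(1 2 7)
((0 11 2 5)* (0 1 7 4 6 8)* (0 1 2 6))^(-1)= (0 4 7 1 8 6 11)(2 5)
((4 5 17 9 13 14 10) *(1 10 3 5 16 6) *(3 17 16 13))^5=((1 10 4 13 14 17 9 3 5 16 6))^5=(1 17 6 14 16 13 5 4 3 10 9)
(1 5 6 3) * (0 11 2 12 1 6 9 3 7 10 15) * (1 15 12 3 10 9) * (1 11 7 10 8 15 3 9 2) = [7, 5, 9, 6, 4, 11, 10, 2, 15, 8, 12, 1, 3, 13, 14, 0] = (0 7 2 9 8 15)(1 5 11)(3 6 10 12)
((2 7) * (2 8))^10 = (2 7 8) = ((2 7 8))^10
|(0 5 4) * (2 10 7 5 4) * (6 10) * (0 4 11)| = 10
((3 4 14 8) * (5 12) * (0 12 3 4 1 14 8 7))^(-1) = (0 7 14 1 3 5 12)(4 8)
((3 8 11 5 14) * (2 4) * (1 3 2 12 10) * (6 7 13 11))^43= (1 7 14 10 6 5 12 8 11 4 3 13 2)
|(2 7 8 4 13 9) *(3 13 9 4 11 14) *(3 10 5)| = |(2 7 8 11 14 10 5 3 13 4 9)| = 11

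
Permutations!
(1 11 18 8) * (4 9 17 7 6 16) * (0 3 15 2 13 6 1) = [3, 11, 13, 15, 9, 5, 16, 1, 0, 17, 10, 18, 12, 6, 14, 2, 4, 7, 8] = (0 3 15 2 13 6 16 4 9 17 7 1 11 18 8)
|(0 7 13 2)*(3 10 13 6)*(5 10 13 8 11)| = 12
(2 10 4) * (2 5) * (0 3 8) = (0 3 8)(2 10 4 5) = [3, 1, 10, 8, 5, 2, 6, 7, 0, 9, 4]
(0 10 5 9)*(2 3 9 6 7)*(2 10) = [2, 1, 3, 9, 4, 6, 7, 10, 8, 0, 5] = (0 2 3 9)(5 6 7 10)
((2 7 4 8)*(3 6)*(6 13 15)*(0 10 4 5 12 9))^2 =((0 10 4 8 2 7 5 12 9)(3 13 15 6))^2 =(0 4 2 5 9 10 8 7 12)(3 15)(6 13)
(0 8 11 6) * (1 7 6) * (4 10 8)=[4, 7, 2, 3, 10, 5, 0, 6, 11, 9, 8, 1]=(0 4 10 8 11 1 7 6)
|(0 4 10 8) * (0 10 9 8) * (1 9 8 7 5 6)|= 20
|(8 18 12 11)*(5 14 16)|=12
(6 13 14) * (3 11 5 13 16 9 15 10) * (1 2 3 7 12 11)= [0, 2, 3, 1, 4, 13, 16, 12, 8, 15, 7, 5, 11, 14, 6, 10, 9]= (1 2 3)(5 13 14 6 16 9 15 10 7 12 11)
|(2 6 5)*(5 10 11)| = |(2 6 10 11 5)| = 5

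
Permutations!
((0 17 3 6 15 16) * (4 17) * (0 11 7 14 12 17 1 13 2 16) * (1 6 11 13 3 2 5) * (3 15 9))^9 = (0 17 6 16 3 5 7 15 12 4 2 9 13 11 1 14)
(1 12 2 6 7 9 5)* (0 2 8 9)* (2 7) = (0 7)(1 12 8 9 5)(2 6) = [7, 12, 6, 3, 4, 1, 2, 0, 9, 5, 10, 11, 8]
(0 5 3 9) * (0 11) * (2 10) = (0 5 3 9 11)(2 10) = [5, 1, 10, 9, 4, 3, 6, 7, 8, 11, 2, 0]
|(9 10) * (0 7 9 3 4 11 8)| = |(0 7 9 10 3 4 11 8)| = 8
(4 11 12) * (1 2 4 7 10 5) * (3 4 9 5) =(1 2 9 5)(3 4 11 12 7 10) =[0, 2, 9, 4, 11, 1, 6, 10, 8, 5, 3, 12, 7]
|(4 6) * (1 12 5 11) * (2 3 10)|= 12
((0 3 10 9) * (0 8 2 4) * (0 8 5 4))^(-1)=((0 3 10 9 5 4 8 2))^(-1)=(0 2 8 4 5 9 10 3)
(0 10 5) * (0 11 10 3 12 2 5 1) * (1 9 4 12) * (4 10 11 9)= [3, 0, 5, 1, 12, 9, 6, 7, 8, 10, 4, 11, 2]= (0 3 1)(2 5 9 10 4 12)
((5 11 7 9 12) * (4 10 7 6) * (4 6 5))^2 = ((4 10 7 9 12)(5 11))^2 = (4 7 12 10 9)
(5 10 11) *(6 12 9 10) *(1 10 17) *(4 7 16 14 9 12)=(1 10 11 5 6 4 7 16 14 9 17)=[0, 10, 2, 3, 7, 6, 4, 16, 8, 17, 11, 5, 12, 13, 9, 15, 14, 1]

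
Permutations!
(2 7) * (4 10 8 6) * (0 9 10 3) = (0 9 10 8 6 4 3)(2 7) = [9, 1, 7, 0, 3, 5, 4, 2, 6, 10, 8]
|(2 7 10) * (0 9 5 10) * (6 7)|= |(0 9 5 10 2 6 7)|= 7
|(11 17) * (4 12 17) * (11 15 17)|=6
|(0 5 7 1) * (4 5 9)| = 6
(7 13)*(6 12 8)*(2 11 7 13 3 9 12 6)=[0, 1, 11, 9, 4, 5, 6, 3, 2, 12, 10, 7, 8, 13]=(13)(2 11 7 3 9 12 8)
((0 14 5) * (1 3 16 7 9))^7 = ((0 14 5)(1 3 16 7 9))^7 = (0 14 5)(1 16 9 3 7)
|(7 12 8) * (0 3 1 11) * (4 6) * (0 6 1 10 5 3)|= 12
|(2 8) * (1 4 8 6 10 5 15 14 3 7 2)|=|(1 4 8)(2 6 10 5 15 14 3 7)|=24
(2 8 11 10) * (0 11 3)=(0 11 10 2 8 3)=[11, 1, 8, 0, 4, 5, 6, 7, 3, 9, 2, 10]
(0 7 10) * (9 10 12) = [7, 1, 2, 3, 4, 5, 6, 12, 8, 10, 0, 11, 9] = (0 7 12 9 10)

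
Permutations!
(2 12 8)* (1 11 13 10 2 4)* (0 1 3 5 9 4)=(0 1 11 13 10 2 12 8)(3 5 9 4)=[1, 11, 12, 5, 3, 9, 6, 7, 0, 4, 2, 13, 8, 10]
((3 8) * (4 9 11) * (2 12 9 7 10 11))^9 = ((2 12 9)(3 8)(4 7 10 11))^9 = (12)(3 8)(4 7 10 11)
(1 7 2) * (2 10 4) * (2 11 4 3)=(1 7 10 3 2)(4 11)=[0, 7, 1, 2, 11, 5, 6, 10, 8, 9, 3, 4]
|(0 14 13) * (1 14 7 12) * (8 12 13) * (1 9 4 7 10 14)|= 9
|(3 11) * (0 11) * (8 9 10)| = |(0 11 3)(8 9 10)| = 3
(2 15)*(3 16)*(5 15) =(2 5 15)(3 16) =[0, 1, 5, 16, 4, 15, 6, 7, 8, 9, 10, 11, 12, 13, 14, 2, 3]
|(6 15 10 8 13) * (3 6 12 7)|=|(3 6 15 10 8 13 12 7)|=8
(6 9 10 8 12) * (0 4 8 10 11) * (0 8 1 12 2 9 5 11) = (0 4 1 12 6 5 11 8 2 9) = [4, 12, 9, 3, 1, 11, 5, 7, 2, 0, 10, 8, 6]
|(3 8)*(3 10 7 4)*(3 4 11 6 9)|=|(3 8 10 7 11 6 9)|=7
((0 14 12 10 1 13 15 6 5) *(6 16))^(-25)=((0 14 12 10 1 13 15 16 6 5))^(-25)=(0 13)(1 5)(6 10)(12 16)(14 15)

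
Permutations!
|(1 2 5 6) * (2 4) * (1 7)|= |(1 4 2 5 6 7)|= 6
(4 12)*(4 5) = [0, 1, 2, 3, 12, 4, 6, 7, 8, 9, 10, 11, 5] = (4 12 5)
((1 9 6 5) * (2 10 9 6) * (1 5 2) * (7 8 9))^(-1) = (1 9 8 7 10 2 6)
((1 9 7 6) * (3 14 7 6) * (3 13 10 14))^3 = (7 14 10 13)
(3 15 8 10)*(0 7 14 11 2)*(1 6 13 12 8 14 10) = (0 7 10 3 15 14 11 2)(1 6 13 12 8) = [7, 6, 0, 15, 4, 5, 13, 10, 1, 9, 3, 2, 8, 12, 11, 14]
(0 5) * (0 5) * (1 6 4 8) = (1 6 4 8) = [0, 6, 2, 3, 8, 5, 4, 7, 1]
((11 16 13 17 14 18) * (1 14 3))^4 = (1 16)(3 11)(13 14)(17 18)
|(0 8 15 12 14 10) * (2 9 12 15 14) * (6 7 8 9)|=|(15)(0 9 12 2 6 7 8 14 10)|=9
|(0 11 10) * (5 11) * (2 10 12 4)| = |(0 5 11 12 4 2 10)| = 7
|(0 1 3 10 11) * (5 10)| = 6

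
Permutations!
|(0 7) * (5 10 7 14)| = |(0 14 5 10 7)| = 5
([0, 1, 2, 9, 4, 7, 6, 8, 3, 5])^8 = [0, 1, 2, 7, 4, 3, 6, 9, 5, 8]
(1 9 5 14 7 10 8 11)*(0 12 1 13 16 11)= (0 12 1 9 5 14 7 10 8)(11 13 16)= [12, 9, 2, 3, 4, 14, 6, 10, 0, 5, 8, 13, 1, 16, 7, 15, 11]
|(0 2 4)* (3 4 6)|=|(0 2 6 3 4)|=5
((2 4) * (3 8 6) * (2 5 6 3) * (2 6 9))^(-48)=((2 4 5 9)(3 8))^(-48)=(9)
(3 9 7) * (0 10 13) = (0 10 13)(3 9 7) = [10, 1, 2, 9, 4, 5, 6, 3, 8, 7, 13, 11, 12, 0]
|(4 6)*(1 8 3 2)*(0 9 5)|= |(0 9 5)(1 8 3 2)(4 6)|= 12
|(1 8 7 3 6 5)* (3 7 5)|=|(1 8 5)(3 6)|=6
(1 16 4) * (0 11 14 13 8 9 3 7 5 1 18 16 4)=(0 11 14 13 8 9 3 7 5 1 4 18 16)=[11, 4, 2, 7, 18, 1, 6, 5, 9, 3, 10, 14, 12, 8, 13, 15, 0, 17, 16]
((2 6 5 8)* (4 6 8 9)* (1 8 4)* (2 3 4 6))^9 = ((1 8 3 4 2 6 5 9))^9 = (1 8 3 4 2 6 5 9)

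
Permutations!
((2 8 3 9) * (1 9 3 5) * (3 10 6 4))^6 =(1 9 2 8 5)(3 6)(4 10)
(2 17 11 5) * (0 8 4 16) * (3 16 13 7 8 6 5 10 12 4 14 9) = (0 6 5 2 17 11 10 12 4 13 7 8 14 9 3 16) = [6, 1, 17, 16, 13, 2, 5, 8, 14, 3, 12, 10, 4, 7, 9, 15, 0, 11]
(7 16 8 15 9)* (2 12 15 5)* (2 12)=(5 12 15 9 7 16 8)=[0, 1, 2, 3, 4, 12, 6, 16, 5, 7, 10, 11, 15, 13, 14, 9, 8]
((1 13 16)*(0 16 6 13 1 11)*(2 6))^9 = (16)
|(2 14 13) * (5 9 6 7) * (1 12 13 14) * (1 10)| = 20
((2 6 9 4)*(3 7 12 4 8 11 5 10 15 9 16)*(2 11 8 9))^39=(2 4 6 11 16 5 3 10 7 15 12)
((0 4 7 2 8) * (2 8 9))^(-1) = ((0 4 7 8)(2 9))^(-1) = (0 8 7 4)(2 9)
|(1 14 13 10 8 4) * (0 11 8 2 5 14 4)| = |(0 11 8)(1 4)(2 5 14 13 10)| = 30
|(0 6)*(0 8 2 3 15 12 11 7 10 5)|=11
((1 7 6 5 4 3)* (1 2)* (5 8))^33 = (1 7 6 8 5 4 3 2)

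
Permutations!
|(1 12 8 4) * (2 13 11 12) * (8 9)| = 8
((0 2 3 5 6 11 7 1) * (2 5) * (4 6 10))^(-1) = ((0 5 10 4 6 11 7 1)(2 3))^(-1) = (0 1 7 11 6 4 10 5)(2 3)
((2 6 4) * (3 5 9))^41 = ((2 6 4)(3 5 9))^41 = (2 4 6)(3 9 5)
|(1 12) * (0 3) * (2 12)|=|(0 3)(1 2 12)|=6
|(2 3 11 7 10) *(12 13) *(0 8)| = 10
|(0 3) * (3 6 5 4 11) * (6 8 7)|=|(0 8 7 6 5 4 11 3)|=8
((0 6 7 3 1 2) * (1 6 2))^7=(0 2)(3 6 7)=((0 2)(3 6 7))^7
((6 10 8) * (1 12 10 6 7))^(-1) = ((1 12 10 8 7))^(-1) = (1 7 8 10 12)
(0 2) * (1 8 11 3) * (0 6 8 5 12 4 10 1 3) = (0 2 6 8 11)(1 5 12 4 10) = [2, 5, 6, 3, 10, 12, 8, 7, 11, 9, 1, 0, 4]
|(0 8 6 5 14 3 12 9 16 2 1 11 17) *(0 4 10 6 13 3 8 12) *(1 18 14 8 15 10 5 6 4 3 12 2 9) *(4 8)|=26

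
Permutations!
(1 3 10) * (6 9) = (1 3 10)(6 9) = [0, 3, 2, 10, 4, 5, 9, 7, 8, 6, 1]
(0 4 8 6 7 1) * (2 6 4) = (0 2 6 7 1)(4 8) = [2, 0, 6, 3, 8, 5, 7, 1, 4]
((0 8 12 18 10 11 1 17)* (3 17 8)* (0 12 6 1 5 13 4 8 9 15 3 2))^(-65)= ((0 2)(1 9 15 3 17 12 18 10 11 5 13 4 8 6))^(-65)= (0 2)(1 12 13 9 18 4 15 10 8 3 11 6 17 5)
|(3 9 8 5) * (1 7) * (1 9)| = 6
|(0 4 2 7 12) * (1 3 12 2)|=|(0 4 1 3 12)(2 7)|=10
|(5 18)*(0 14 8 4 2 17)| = 6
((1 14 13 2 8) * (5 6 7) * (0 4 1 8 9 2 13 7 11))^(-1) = ((0 4 1 14 7 5 6 11)(2 9))^(-1) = (0 11 6 5 7 14 1 4)(2 9)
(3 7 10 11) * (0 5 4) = (0 5 4)(3 7 10 11) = [5, 1, 2, 7, 0, 4, 6, 10, 8, 9, 11, 3]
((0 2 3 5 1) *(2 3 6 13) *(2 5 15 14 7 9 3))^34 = ((0 2 6 13 5 1)(3 15 14 7 9))^34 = (0 5 6)(1 13 2)(3 9 7 14 15)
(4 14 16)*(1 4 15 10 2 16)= [0, 4, 16, 3, 14, 5, 6, 7, 8, 9, 2, 11, 12, 13, 1, 10, 15]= (1 4 14)(2 16 15 10)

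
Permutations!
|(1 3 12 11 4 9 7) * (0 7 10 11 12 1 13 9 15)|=|(0 7 13 9 10 11 4 15)(1 3)|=8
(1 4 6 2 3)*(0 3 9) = (0 3 1 4 6 2 9) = [3, 4, 9, 1, 6, 5, 2, 7, 8, 0]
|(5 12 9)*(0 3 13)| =|(0 3 13)(5 12 9)| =3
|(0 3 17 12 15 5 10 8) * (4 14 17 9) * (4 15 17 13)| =42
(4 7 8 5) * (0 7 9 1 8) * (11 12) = (0 7)(1 8 5 4 9)(11 12) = [7, 8, 2, 3, 9, 4, 6, 0, 5, 1, 10, 12, 11]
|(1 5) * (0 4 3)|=|(0 4 3)(1 5)|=6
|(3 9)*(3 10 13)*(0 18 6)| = |(0 18 6)(3 9 10 13)| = 12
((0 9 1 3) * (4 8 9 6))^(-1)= (0 3 1 9 8 4 6)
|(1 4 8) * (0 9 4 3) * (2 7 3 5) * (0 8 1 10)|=|(0 9 4 1 5 2 7 3 8 10)|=10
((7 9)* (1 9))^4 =((1 9 7))^4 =(1 9 7)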